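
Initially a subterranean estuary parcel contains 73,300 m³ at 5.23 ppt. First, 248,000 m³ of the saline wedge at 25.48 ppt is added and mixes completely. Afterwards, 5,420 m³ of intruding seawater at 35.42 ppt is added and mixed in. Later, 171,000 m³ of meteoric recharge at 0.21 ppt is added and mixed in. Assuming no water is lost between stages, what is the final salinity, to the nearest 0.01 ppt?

13.92 ppt

Conserving salt mass:
Initial salt = 73,300×5.23 = 383,359
After stage 1: salt = 383,359 + 248,000×25.48 = 6,702,399; volume = 321,300 m³; S = 20.86 ppt
After stage 2: salt = 6,702,399 + 5,420×35.42 = 6,894,375.4; volume = 326,720 m³; S = 21.102 ppt
After stage 3: salt = 6,894,375.4 + 171,000×0.21 = 6,930,285.4; volume = 497,720 m³
S = 6,930,285.4 / 497,720 = 13.9241 ppt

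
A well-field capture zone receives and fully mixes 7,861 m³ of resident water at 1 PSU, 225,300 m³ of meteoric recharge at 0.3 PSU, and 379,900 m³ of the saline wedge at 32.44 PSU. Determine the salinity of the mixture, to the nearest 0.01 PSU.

20.23 PSU

By conservation of dissolved salt,
salt = 7,861×1 + 225,300×0.3 + 379,900×32.44 = 7,861 + 67,590 + 12,323,956 = 12,399,407
volume = 7,861 + 225,300 + 379,900 = 613,061 m³
S = 12,399,407 / 613,061 = 20.2254 PSU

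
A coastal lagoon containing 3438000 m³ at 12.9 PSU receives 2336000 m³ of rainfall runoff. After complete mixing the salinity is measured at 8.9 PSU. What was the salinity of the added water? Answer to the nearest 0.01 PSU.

Salt balance: 3,438,000×12.9 + 2,336,000×S = 5,774,000×8.9
44,350,200 + 2,336,000·S = 51,388,600
S = (51,388,600 − 44,350,200) / 2,336,000 = 3.013 PSU

3.01 PSU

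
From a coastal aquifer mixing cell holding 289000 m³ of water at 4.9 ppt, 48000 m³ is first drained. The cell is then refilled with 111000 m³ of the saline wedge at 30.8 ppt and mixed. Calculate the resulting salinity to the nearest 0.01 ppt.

13.07 ppt

Remaining after removal: 241,000 m³ at 4.9 ppt (salt = 1,180,900)
After addition: salt = 1,180,900 + 111,000×30.8 = 4,599,700; volume = 352,000 m³
S = 4,599,700 / 352,000 = 13.0673 ppt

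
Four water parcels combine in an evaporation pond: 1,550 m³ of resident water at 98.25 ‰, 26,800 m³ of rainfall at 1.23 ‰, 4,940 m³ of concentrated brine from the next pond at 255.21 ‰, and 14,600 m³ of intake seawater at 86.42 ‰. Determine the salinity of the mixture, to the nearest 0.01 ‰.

Mass of salt is conserved:
salt = 1,550×98.25 + 26,800×1.23 + 4,940×255.21 + 14,600×86.42 = 152,287.5 + 32,964 + 1,260,737.4 + 1,261,732 = 2,707,720.9
volume = 1,550 + 26,800 + 4,940 + 14,600 = 47,890 m³
S = 2,707,720.9 / 47,890 = 56.5404 ‰

56.54 ‰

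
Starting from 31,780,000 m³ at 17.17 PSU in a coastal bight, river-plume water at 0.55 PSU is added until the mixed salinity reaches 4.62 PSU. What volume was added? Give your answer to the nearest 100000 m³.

Salt balance: 31,780,000×17.17 + V×0.55 = (31,780,000+V)×4.62
545,662,600 + 0.55V = 146,823,600 + 4.62V
398,839,000 = 4.07V
V = 97,994,840.29 m³

98000000 m³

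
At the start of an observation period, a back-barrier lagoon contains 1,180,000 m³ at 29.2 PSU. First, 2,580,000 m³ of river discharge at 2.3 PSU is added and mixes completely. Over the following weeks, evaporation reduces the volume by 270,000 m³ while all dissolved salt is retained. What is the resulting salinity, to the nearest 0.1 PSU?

11.6 PSU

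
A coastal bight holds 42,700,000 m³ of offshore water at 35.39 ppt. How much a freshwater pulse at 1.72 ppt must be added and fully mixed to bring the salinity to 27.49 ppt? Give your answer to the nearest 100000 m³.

Salt balance: 42,700,000×35.39 + V×1.72 = (42,700,000+V)×27.49
1,511,153,000 + 1.72V = 1,173,823,000 + 27.49V
337,330,000 = 25.77V
V = 13,090,027.16 m³

13100000 m³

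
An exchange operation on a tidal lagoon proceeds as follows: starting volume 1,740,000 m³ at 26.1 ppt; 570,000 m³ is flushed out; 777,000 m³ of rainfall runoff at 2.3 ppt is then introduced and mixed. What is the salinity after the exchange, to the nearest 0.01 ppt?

Remaining after removal: 1,170,000 m³ at 26.1 ppt (salt = 30,537,000)
After addition: salt = 30,537,000 + 777,000×2.3 = 32,324,100; volume = 1,947,000 m³
S = 32,324,100 / 1,947,000 = 16.602 ppt

16.60 ppt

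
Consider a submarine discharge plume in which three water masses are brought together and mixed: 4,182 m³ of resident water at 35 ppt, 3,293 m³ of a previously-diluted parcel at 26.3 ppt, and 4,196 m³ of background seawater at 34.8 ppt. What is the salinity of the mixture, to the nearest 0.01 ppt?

32.47 ppt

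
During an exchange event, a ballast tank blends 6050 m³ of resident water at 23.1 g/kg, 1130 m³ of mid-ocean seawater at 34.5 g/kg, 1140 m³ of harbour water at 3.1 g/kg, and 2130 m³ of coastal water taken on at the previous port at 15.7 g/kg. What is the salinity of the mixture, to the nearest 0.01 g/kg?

20.64 g/kg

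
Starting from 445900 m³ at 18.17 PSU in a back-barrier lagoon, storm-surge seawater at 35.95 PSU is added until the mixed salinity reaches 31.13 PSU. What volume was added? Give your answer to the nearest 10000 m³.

1200000 m³

Salt balance: 445,900×18.17 + V×35.95 = (445,900+V)×31.13
8,102,003 + 35.95V = 13,880,867 + 31.13V
5,778,864 = 4.82V
V = 1,198,934.44 m³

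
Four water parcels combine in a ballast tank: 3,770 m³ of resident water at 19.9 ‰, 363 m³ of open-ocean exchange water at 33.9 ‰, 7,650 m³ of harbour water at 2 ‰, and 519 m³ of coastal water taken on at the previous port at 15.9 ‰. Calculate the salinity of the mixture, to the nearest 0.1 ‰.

9.0 ‰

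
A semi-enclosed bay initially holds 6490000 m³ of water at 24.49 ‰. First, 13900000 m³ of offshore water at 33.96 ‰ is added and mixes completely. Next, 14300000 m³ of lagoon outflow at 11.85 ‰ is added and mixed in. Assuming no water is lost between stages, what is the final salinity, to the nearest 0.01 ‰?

Total salt / total volume:
Initial salt = 6,490,000×24.49 = 158,940,100
After stage 1: salt = 158,940,100 + 13,900,000×33.96 = 630,984,100; volume = 20,390,000 m³; S = 30.946 ‰
After stage 2: salt = 630,984,100 + 14,300,000×11.85 = 800,439,100; volume = 34,690,000 m³
S = 800,439,100 / 34,690,000 = 23.0741 ‰

23.07 ‰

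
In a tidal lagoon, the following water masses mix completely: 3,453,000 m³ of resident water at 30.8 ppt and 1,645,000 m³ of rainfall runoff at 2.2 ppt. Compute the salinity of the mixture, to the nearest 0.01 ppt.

Mass of salt is conserved:
salt = 3,453,000×30.8 + 1,645,000×2.2 = 106,352,400 + 3,619,000 = 109,971,400
volume = 3,453,000 + 1,645,000 = 5,098,000 m³
S = 109,971,400 / 5,098,000 = 21.5715 ppt

21.57 ppt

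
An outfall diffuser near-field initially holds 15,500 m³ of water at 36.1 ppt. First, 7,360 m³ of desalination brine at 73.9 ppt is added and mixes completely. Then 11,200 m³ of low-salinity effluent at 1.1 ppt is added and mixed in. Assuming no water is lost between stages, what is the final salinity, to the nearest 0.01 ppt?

Total salt / total volume:
Initial salt = 15,500×36.1 = 559,550
After stage 1: salt = 559,550 + 7,360×73.9 = 1,103,454; volume = 22,860 m³; S = 48.27 ppt
After stage 2: salt = 1,103,454 + 11,200×1.1 = 1,115,774; volume = 34,060 m³
S = 1,115,774 / 34,060 = 32.7591 ppt

32.76 ppt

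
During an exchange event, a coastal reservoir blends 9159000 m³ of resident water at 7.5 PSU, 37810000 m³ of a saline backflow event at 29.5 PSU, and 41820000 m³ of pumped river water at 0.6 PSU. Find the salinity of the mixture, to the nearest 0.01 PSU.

13.62 PSU

Total salt / total volume:
salt = 9,159,000×7.5 + 37,810,000×29.5 + 41,820,000×0.6 = 68,692,500 + 1,115,395,000 + 25,092,000 = 1,209,179,500
volume = 9,159,000 + 37,810,000 + 41,820,000 = 88,789,000 m³
S = 1,209,179,500 / 88,789,000 = 13.6186 PSU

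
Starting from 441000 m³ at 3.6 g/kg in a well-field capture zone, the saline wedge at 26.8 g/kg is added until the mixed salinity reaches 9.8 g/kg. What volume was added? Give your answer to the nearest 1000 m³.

161000 m³

Salt balance: 441,000×3.6 + V×26.8 = (441,000+V)×9.8
1,587,600 + 26.8V = 4,321,800 + 9.8V
2,734,200 = 17V
V = 160,835.29 m³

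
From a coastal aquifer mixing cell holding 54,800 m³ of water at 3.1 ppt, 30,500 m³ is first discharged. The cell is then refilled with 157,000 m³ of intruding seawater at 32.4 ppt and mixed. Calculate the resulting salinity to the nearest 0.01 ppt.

28.47 ppt

Remaining after removal: 24,300 m³ at 3.1 ppt (salt = 75,330)
After addition: salt = 75,330 + 157,000×32.4 = 5,162,130; volume = 181,300 m³
S = 5,162,130 / 181,300 = 28.4729 ppt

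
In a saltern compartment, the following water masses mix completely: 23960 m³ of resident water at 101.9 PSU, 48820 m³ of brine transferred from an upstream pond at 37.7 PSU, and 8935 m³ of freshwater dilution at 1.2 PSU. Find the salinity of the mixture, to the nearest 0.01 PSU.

52.53 PSU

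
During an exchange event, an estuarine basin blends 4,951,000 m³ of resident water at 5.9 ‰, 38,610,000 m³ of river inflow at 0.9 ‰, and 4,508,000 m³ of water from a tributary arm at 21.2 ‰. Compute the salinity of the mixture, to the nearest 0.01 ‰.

3.32 ‰

Mass of salt is conserved:
salt = 4,951,000×5.9 + 38,610,000×0.9 + 4,508,000×21.2 = 29,210,900 + 34,749,000 + 95,569,600 = 159,529,500
volume = 4,951,000 + 38,610,000 + 4,508,000 = 48,069,000 m³
S = 159,529,500 / 48,069,000 = 3.3188 ‰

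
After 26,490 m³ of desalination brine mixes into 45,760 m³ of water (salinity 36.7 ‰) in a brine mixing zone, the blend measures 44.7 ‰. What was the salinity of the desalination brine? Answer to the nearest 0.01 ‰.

Salt balance: 45,760×36.7 + 26,490×S = 72,250×44.7
1,679,392 + 26,490·S = 3,229,575
S = (3,229,575 − 1,679,392) / 26,490 = 58.5196 ‰

58.52 ‰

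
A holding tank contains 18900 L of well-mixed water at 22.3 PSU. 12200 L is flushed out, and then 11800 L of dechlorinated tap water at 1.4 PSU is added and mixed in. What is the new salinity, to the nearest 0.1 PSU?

9.0 PSU

Remaining after removal: 6,700 L at 22.3 PSU (salt = 149,410)
After addition: salt = 149,410 + 11,800×1.4 = 165,930; volume = 18,500 L
S = 165,930 / 18,500 = 8.9692 PSU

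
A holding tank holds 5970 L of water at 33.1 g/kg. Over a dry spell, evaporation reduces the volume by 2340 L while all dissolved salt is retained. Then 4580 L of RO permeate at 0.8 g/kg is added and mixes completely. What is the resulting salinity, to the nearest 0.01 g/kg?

After evaporation: salt = 5,970×33.1 = 197,607; volume = 5,970 − 2,340 = 3,630 L
After mixing: salt = 197,607 + 4,580×0.8 = 201,271; volume = 3,630 + 4,580 = 8,210 L
S = 201,271 / 8,210 = 24.5153 g/kg

24.52 g/kg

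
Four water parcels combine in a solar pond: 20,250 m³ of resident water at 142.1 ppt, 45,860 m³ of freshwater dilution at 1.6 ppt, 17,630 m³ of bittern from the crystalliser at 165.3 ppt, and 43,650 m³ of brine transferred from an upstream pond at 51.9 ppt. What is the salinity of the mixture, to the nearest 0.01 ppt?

63.82 ppt

Salt balance:
salt = 20,250×142.1 + 45,860×1.6 + 17,630×165.3 + 43,650×51.9 = 2,877,525 + 73,376 + 2,914,239 + 2,265,435 = 8,130,575
volume = 20,250 + 45,860 + 17,630 + 43,650 = 127,390 m³
S = 8,130,575 / 127,390 = 63.8243 ppt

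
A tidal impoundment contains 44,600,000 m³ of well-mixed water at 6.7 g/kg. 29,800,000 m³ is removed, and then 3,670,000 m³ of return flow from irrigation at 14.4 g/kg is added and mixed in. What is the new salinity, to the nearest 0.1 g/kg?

8.2 g/kg

Remaining after removal: 14,800,000 m³ at 6.7 g/kg (salt = 99,160,000)
After addition: salt = 99,160,000 + 3,670,000×14.4 = 152,008,000; volume = 18,470,000 m³
S = 152,008,000 / 18,470,000 = 8.23 g/kg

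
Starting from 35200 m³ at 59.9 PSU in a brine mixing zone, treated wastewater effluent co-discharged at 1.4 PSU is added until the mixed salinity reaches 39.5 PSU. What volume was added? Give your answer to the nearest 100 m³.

18800 m³

Salt balance: 35,200×59.9 + V×1.4 = (35,200+V)×39.5
2,108,480 + 1.4V = 1,390,400 + 39.5V
718,080 = 38.1V
V = 18,847.24 m³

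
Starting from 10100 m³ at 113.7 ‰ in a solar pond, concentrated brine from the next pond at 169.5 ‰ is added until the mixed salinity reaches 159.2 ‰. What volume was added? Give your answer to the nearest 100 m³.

44600 m³

Salt balance: 10,100×113.7 + V×169.5 = (10,100+V)×159.2
1,148,370 + 169.5V = 1,607,920 + 159.2V
459,550 = 10.3V
V = 44,616.5 m³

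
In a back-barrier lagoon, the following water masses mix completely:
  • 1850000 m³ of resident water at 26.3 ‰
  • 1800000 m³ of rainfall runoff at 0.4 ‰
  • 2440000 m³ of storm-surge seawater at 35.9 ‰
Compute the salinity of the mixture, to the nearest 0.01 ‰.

22.49 ‰

Weighted by volume,
salt = 1,850,000×26.3 + 1,800,000×0.4 + 2,440,000×35.9 = 48,655,000 + 720,000 + 87,596,000 = 136,971,000
volume = 1,850,000 + 1,800,000 + 2,440,000 = 6,090,000 m³
S = 136,971,000 / 6,090,000 = 22.4911 ‰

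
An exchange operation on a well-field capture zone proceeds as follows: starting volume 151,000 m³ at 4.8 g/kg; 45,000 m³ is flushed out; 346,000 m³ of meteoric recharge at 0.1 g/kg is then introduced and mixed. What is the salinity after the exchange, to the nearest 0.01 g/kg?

Remaining after removal: 106,000 m³ at 4.8 g/kg (salt = 508,800)
After addition: salt = 508,800 + 346,000×0.1 = 543,400; volume = 452,000 m³
S = 543,400 / 452,000 = 1.2022 g/kg

1.20 g/kg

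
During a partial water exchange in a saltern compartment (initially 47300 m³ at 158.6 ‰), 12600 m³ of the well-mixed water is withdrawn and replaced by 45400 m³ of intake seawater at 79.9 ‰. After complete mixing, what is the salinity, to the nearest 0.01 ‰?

113.99 ‰

Remaining after removal: 34,700 m³ at 158.6 ‰ (salt = 5,503,420)
After addition: salt = 5,503,420 + 45,400×79.9 = 9,130,880; volume = 80,100 m³
S = 9,130,880 / 80,100 = 113.9935 ‰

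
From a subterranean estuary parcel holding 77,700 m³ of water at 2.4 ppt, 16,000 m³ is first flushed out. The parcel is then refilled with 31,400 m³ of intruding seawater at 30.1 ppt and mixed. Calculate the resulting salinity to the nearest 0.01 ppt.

11.74 ppt

Remaining after removal: 61,700 m³ at 2.4 ppt (salt = 148,080)
After addition: salt = 148,080 + 31,400×30.1 = 1,093,220; volume = 93,100 m³
S = 1,093,220 / 93,100 = 11.7424 ppt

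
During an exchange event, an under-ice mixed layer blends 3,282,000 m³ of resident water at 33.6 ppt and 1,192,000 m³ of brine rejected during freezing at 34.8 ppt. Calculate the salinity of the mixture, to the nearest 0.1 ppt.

Salt balance:
salt = 3,282,000×33.6 + 1,192,000×34.8 = 110,275,200 + 41,481,600 = 151,756,800
volume = 3,282,000 + 1,192,000 = 4,474,000 m³
S = 151,756,800 / 4,474,000 = 33.92 ppt

33.9 ppt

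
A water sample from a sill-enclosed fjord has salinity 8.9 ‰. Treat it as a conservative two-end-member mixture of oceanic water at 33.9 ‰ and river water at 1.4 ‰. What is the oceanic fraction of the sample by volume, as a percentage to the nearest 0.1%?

Let g be the oceanic fraction. Salt balance per unit volume:
g×33.9 + (1−g)×1.4 = 8.9
g = (8.9 − 1.4) / (33.9 − 1.4) = 7.5/32.5 = 0.2308

23.1%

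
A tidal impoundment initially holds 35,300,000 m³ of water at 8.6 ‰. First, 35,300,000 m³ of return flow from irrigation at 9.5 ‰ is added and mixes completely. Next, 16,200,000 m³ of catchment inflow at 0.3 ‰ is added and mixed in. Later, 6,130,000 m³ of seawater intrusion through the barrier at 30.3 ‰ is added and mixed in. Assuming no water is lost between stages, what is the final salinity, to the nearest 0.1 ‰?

8.9 ‰

Total salt / total volume:
Initial salt = 35,300,000×8.6 = 303,580,000
After stage 1: salt = 303,580,000 + 35,300,000×9.5 = 638,930,000; volume = 70,600,000 m³; S = 9.05 ‰
After stage 2: salt = 638,930,000 + 16,200,000×0.3 = 643,790,000; volume = 86,800,000 m³; S = 7.417 ‰
After stage 3: salt = 643,790,000 + 6,130,000×30.3 = 829,529,000; volume = 92,930,000 m³
S = 829,529,000 / 92,930,000 = 8.9264 ‰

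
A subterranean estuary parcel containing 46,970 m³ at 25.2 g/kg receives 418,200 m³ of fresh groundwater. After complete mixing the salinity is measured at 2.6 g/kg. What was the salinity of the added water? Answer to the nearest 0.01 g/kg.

Salt balance: 46,970×25.2 + 418,200×S = 465,170×2.6
1,183,644 + 418,200·S = 1,209,442
S = (1,209,442 − 1,183,644) / 418,200 = 0.0617 g/kg

0.06 g/kg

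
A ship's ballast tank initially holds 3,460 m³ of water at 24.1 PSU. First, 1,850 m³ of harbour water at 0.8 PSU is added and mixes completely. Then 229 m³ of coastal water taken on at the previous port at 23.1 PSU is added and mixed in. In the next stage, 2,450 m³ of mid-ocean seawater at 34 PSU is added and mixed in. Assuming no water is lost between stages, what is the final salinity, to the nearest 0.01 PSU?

Total salt / total volume:
Initial salt = 3,460×24.1 = 83,386
After stage 1: salt = 83,386 + 1,850×0.8 = 84,866; volume = 5,310 m³; S = 15.982 PSU
After stage 2: salt = 84,866 + 229×23.1 = 90,155.9; volume = 5,539 m³; S = 16.277 PSU
After stage 3: salt = 90,155.9 + 2,450×34 = 173,455.9; volume = 7,989 m³
S = 173,455.9 / 7,989 = 21.7118 PSU

21.71 PSU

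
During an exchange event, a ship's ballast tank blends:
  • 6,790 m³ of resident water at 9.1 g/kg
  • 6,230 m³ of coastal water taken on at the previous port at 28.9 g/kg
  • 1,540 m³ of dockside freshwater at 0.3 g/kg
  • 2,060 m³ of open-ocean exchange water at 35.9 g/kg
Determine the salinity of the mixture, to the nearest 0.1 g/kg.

19.0 g/kg

Conserving salt mass:
salt = 6,790×9.1 + 6,230×28.9 + 1,540×0.3 + 2,060×35.9 = 61,789 + 180,047 + 462 + 73,954 = 316,252
volume = 6,790 + 6,230 + 1,540 + 2,060 = 16,620 m³
S = 316,252 / 16,620 = 19.028 g/kg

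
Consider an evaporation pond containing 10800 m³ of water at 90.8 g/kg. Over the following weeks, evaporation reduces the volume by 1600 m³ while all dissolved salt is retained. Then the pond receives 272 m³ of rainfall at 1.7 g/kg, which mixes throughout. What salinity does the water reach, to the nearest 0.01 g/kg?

After evaporation: salt = 10,800×90.8 = 980,640; volume = 10,800 − 1,600 = 9,200 m³
After mixing: salt = 980,640 + 272×1.7 = 981,102.4; volume = 9,200 + 272 = 9,472 m³
S = 981,102.4 / 9,472 = 103.5792 g/kg

103.58 g/kg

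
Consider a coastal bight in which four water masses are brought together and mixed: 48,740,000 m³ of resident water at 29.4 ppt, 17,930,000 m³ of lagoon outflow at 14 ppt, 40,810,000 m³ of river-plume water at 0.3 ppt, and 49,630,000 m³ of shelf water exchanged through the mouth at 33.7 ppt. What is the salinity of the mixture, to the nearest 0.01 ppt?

Conserving salt mass:
salt = 48,740,000×29.4 + 17,930,000×14 + 40,810,000×0.3 + 49,630,000×33.7 = 1,432,956,000 + 251,020,000 + 12,243,000 + 1,672,531,000 = 3,368,750,000
volume = 48,740,000 + 17,930,000 + 40,810,000 + 49,630,000 = 157,110,000 m³
S = 3,368,750,000 / 157,110,000 = 21.442 ppt

21.44 ppt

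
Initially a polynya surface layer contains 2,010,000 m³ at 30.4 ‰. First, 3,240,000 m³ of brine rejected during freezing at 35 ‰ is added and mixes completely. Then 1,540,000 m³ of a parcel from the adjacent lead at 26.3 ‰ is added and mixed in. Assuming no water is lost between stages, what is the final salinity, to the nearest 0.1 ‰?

31.7 ‰

Mass of salt is conserved:
Initial salt = 2,010,000×30.4 = 61,104,000
After stage 1: salt = 61,104,000 + 3,240,000×35 = 174,504,000; volume = 5,250,000 m³; S = 33.239 ‰
After stage 2: salt = 174,504,000 + 1,540,000×26.3 = 215,006,000; volume = 6,790,000 m³
S = 215,006,000 / 6,790,000 = 31.6651 ‰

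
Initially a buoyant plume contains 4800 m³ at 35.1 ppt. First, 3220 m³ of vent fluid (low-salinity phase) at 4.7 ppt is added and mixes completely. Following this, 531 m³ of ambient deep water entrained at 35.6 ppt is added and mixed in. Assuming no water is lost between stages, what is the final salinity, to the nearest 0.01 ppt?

23.68 ppt

Weighted by volume,
Initial salt = 4,800×35.1 = 168,480
After stage 1: salt = 168,480 + 3,220×4.7 = 183,614; volume = 8,020 m³; S = 22.895 ppt
After stage 2: salt = 183,614 + 531×35.6 = 202,517.6; volume = 8,551 m³
S = 202,517.6 / 8,551 = 23.6835 ppt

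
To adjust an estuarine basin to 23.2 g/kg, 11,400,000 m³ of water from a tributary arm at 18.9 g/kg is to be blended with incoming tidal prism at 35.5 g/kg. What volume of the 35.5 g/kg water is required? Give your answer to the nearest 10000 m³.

Salt balance: 11,400,000×18.9 + V×35.5 = (11,400,000+V)×23.2
215,460,000 + 35.5V = 264,480,000 + 23.2V
49,020,000 = 12.3V
V = 3,985,365.85 m³

3990000 m³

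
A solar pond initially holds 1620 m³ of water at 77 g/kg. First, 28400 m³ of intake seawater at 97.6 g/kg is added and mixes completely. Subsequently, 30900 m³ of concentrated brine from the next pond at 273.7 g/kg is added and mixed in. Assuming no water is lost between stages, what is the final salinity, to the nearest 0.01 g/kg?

186.37 g/kg

Mass of salt is conserved:
Initial salt = 1,620×77 = 124,740
After stage 1: salt = 124,740 + 28,400×97.6 = 2,896,580; volume = 30,020 m³; S = 96.488 g/kg
After stage 2: salt = 2,896,580 + 30,900×273.7 = 11,353,910; volume = 60,920 m³
S = 11,353,910 / 60,920 = 186.3741 g/kg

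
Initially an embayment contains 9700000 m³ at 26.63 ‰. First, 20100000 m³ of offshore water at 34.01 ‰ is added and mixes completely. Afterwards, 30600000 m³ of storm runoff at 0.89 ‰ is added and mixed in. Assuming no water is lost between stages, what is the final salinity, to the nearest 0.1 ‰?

Salt balance:
Initial salt = 9,700,000×26.63 = 258,311,000
After stage 1: salt = 258,311,000 + 20,100,000×34.01 = 941,912,000; volume = 29,800,000 m³; S = 31.608 ‰
After stage 2: salt = 941,912,000 + 30,600,000×0.89 = 969,146,000; volume = 60,400,000 m³
S = 969,146,000 / 60,400,000 = 16.0455 ‰

16.0 ‰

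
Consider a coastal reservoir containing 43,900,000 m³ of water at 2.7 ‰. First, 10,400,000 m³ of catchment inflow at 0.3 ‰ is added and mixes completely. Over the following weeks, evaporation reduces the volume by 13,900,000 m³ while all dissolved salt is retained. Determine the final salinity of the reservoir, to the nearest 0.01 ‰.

3.01 ‰

After mixing: salt = 43,900,000×2.7 + 10,400,000×0.3 = 121,650,000; volume = 54,300,000 m³
After evaporation: salt unchanged = 121,650,000; volume = 54,300,000 − 13,900,000 = 40,400,000 m³
S = 121,650,000 / 40,400,000 = 3.0111 ‰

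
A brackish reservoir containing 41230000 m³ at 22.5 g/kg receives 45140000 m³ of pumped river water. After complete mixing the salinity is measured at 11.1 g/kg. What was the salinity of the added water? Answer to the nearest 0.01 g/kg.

0.69 g/kg

Salt balance: 41,230,000×22.5 + 45,140,000×S = 86,370,000×11.1
927,675,000 + 45,140,000·S = 958,707,000
S = (958,707,000 − 927,675,000) / 45,140,000 = 0.6875 g/kg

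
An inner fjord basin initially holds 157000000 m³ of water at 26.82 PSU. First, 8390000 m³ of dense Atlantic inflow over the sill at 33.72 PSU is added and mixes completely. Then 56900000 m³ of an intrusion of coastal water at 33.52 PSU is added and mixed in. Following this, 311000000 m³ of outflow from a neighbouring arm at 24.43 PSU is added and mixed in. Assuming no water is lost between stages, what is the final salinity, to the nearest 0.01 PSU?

By conservation of dissolved salt,
Initial salt = 157,000,000×26.82 = 4,210,740,000
After stage 1: salt = 4,210,740,000 + 8,390,000×33.72 = 4,493,650,800; volume = 165,390,000 m³; S = 27.17 PSU
After stage 2: salt = 4,493,650,800 + 56,900,000×33.52 = 6,400,938,800; volume = 222,290,000 m³; S = 28.795 PSU
After stage 3: salt = 6,400,938,800 + 311,000,000×24.43 = 13,998,668,800; volume = 533,290,000 m³
S = 13,998,668,800 / 533,290,000 = 26.2496 PSU

26.25 PSU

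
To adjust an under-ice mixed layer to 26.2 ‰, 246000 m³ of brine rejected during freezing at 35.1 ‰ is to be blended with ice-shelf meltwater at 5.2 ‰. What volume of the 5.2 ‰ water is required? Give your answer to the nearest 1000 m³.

Salt balance: 246,000×35.1 + V×5.2 = (246,000+V)×26.2
8,634,600 + 5.2V = 6,445,200 + 26.2V
2,189,400 = 21V
V = 104,257.14 m³

104000 m³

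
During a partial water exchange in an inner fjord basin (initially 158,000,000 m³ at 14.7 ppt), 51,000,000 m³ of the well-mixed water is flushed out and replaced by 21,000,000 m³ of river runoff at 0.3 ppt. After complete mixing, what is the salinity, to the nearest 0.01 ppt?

Remaining after removal: 107,000,000 m³ at 14.7 ppt (salt = 1,572,900,000)
After addition: salt = 1,572,900,000 + 21,000,000×0.3 = 1,579,200,000; volume = 128,000,000 m³
S = 1,579,200,000 / 128,000,000 = 12.3375 ppt

12.34 ppt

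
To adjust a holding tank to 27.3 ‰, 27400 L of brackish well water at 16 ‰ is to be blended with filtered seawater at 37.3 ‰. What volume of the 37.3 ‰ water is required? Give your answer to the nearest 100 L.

31000 L

Salt balance: 27,400×16 + V×37.3 = (27,400+V)×27.3
438,400 + 37.3V = 748,020 + 27.3V
309,620 = 10V
V = 30,962 L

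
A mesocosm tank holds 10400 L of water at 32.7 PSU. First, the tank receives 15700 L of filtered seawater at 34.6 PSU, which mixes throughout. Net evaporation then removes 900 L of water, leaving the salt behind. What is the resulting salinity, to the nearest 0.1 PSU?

After mixing: salt = 10,400×32.7 + 15,700×34.6 = 883,300; volume = 26,100 L
After evaporation: salt unchanged = 883,300; volume = 26,100 − 900 = 25,200 L
S = 883,300 / 25,200 = 35.0516 PSU

35.1 PSU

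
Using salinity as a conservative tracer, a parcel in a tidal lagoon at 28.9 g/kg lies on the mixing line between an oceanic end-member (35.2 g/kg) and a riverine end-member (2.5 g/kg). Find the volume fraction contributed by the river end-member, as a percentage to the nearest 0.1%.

19.3%

Let f be the freshwater fraction. Salt balance per unit volume:
f×2.5 + (1−f)×35.2 = 28.9
f = (35.2 − 28.9) / (35.2 − 2.5) = 6.3/32.7 = 0.1927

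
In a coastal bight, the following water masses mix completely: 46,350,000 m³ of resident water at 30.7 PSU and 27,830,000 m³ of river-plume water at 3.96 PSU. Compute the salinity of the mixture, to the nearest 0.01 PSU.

20.67 PSU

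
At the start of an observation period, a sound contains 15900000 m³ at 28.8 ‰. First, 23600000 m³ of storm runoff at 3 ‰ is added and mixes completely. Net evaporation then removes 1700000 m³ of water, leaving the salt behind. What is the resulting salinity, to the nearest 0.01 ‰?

After mixing: salt = 15,900,000×28.8 + 23,600,000×3 = 528,720,000; volume = 39,500,000 m³
After evaporation: salt unchanged = 528,720,000; volume = 39,500,000 − 1,700,000 = 37,800,000 m³
S = 528,720,000 / 37,800,000 = 13.9873 ‰

13.99 ‰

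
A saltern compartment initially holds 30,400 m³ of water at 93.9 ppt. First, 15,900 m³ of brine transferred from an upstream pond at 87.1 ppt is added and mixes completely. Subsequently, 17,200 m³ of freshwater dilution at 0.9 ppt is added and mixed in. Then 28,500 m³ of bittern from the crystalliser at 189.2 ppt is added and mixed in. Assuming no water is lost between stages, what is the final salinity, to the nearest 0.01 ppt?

Salt balance:
Initial salt = 30,400×93.9 = 2,854,560
After stage 1: salt = 2,854,560 + 15,900×87.1 = 4,239,450; volume = 46,300 m³; S = 91.565 ppt
After stage 2: salt = 4,239,450 + 17,200×0.9 = 4,254,930; volume = 63,500 m³; S = 67.007 ppt
After stage 3: salt = 4,254,930 + 28,500×189.2 = 9,647,130; volume = 92,000 m³
S = 9,647,130 / 92,000 = 104.8601 ppt

104.86 ppt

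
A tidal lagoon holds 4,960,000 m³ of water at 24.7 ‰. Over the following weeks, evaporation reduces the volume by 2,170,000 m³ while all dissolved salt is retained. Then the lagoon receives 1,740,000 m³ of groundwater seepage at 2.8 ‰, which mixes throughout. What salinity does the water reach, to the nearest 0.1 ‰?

After evaporation: salt = 4,960,000×24.7 = 122,512,000; volume = 4,960,000 − 2,170,000 = 2,790,000 m³
After mixing: salt = 122,512,000 + 1,740,000×2.8 = 127,384,000; volume = 2,790,000 + 1,740,000 = 4,530,000 m³
S = 127,384,000 / 4,530,000 = 28.1201 ‰

28.1 ‰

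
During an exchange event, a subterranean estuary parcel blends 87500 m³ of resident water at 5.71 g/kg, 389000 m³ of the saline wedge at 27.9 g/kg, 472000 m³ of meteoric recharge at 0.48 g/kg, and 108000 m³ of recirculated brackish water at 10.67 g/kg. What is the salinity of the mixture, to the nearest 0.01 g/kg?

Mass of salt is conserved:
salt = 87,500×5.71 + 389,000×27.9 + 472,000×0.48 + 108,000×10.67 = 499,625 + 10,853,100 + 226,560 + 1,152,360 = 12,731,645
volume = 87,500 + 389,000 + 472,000 + 108,000 = 1,056,500 m³
S = 12,731,645 / 1,056,500 = 12.0508 g/kg

12.05 g/kg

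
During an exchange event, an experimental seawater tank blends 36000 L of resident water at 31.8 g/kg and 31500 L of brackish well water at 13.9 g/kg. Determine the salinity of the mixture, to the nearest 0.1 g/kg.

Conserving salt mass:
salt = 36,000×31.8 + 31,500×13.9 = 1,144,800 + 437,850 = 1,582,650
volume = 36,000 + 31,500 = 67,500 L
S = 1,582,650 / 67,500 = 23.447 g/kg

23.4 g/kg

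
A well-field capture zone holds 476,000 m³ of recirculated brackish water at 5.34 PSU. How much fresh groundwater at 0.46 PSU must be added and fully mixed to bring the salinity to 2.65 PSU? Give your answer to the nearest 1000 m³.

585000 m³

Salt balance: 476,000×5.34 + V×0.46 = (476,000+V)×2.65
2,541,840 + 0.46V = 1,261,400 + 2.65V
1,280,440 = 2.19V
V = 584,675.8 m³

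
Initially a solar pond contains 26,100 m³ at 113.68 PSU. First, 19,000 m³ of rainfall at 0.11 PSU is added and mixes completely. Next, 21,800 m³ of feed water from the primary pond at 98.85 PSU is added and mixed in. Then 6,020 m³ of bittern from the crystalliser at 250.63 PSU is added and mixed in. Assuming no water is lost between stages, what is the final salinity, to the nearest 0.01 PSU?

90.96 PSU

Mass of salt is conserved:
Initial salt = 26,100×113.68 = 2,967,048
After stage 1: salt = 2,967,048 + 19,000×0.11 = 2,969,138; volume = 45,100 m³; S = 65.835 PSU
After stage 2: salt = 2,969,138 + 21,800×98.85 = 5,124,068; volume = 66,900 m³; S = 76.593 PSU
After stage 3: salt = 5,124,068 + 6,020×250.63 = 6,632,860.6; volume = 72,920 m³
S = 6,632,860.6 / 72,920 = 90.9608 PSU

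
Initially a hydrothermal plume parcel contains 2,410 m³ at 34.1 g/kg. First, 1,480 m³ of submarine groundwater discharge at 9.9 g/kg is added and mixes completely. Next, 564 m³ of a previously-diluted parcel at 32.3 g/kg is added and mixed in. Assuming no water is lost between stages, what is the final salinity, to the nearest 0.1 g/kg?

Mass of salt is conserved:
Initial salt = 2,410×34.1 = 82,181
After stage 1: salt = 82,181 + 1,480×9.9 = 96,833; volume = 3,890 m³; S = 24.893 g/kg
After stage 2: salt = 96,833 + 564×32.3 = 115,050.2; volume = 4,454 m³
S = 115,050.2 / 4,454 = 25.8308 g/kg

25.8 g/kg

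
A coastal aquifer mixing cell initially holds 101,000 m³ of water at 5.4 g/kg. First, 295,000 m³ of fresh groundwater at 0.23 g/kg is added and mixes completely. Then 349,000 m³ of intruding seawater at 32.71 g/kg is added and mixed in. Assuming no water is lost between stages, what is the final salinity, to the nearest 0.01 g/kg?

16.15 g/kg

By conservation of dissolved salt,
Initial salt = 101,000×5.4 = 545,400
After stage 1: salt = 545,400 + 295,000×0.23 = 613,250; volume = 396,000 m³; S = 1.549 g/kg
After stage 2: salt = 613,250 + 349,000×32.71 = 12,029,040; volume = 745,000 m³
S = 12,029,040 / 745,000 = 16.1464 g/kg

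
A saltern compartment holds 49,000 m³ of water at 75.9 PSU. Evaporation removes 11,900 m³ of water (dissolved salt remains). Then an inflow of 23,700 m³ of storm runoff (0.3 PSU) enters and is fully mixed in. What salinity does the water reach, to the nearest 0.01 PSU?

61.29 PSU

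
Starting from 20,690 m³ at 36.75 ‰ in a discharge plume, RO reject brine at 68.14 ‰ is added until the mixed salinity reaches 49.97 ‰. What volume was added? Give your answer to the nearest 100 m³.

Salt balance: 20,690×36.75 + V×68.14 = (20,690+V)×49.97
760,357.5 + 68.14V = 1,033,879.3 + 49.97V
273,521.8 = 18.17V
V = 15,053.48 m³

15100 m³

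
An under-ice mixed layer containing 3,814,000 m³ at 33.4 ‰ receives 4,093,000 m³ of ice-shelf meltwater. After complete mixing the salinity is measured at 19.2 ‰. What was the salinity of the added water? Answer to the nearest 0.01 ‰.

5.97 ‰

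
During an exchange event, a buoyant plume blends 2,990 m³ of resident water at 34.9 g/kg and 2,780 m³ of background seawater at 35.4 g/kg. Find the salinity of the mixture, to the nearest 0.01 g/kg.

Mass of salt is conserved:
salt = 2,990×34.9 + 2,780×35.4 = 104,351 + 98,412 = 202,763
volume = 2,990 + 2,780 = 5,770 m³
S = 202,763 / 5,770 = 35.1409 g/kg

35.14 g/kg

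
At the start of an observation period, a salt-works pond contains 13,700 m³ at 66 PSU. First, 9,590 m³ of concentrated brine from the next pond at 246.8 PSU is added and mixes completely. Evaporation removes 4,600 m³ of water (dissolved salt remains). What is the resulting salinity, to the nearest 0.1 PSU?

175.0 PSU

After mixing: salt = 13,700×66 + 9,590×246.8 = 3,271,012; volume = 23,290 m³
After evaporation: salt unchanged = 3,271,012; volume = 23,290 − 4,600 = 18,690 m³
S = 3,271,012 / 18,690 = 175.014 PSU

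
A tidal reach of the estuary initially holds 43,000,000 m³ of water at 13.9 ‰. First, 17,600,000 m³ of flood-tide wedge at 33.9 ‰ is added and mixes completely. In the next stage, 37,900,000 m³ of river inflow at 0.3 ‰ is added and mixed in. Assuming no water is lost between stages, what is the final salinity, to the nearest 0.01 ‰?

12.24 ‰

Weighted by volume,
Initial salt = 43,000,000×13.9 = 597,700,000
After stage 1: salt = 597,700,000 + 17,600,000×33.9 = 1,194,340,000; volume = 60,600,000 m³; S = 19.709 ‰
After stage 2: salt = 1,194,340,000 + 37,900,000×0.3 = 1,205,710,000; volume = 98,500,000 m³
S = 1,205,710,000 / 98,500,000 = 12.2407 ‰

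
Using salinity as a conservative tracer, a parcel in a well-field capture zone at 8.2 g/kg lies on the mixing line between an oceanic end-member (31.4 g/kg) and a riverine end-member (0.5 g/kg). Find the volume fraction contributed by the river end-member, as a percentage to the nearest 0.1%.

75.1%

Let f be the freshwater fraction. Salt balance per unit volume:
f×0.5 + (1−f)×31.4 = 8.2
f = (31.4 − 8.2) / (31.4 − 0.5) = 23.2/30.9 = 0.7508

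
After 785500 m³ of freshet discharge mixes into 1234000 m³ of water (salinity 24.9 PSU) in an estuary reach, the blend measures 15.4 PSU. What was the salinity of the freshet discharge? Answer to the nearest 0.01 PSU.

Salt balance: 1,234,000×24.9 + 785,500×S = 2,019,500×15.4
30,726,600 + 785,500·S = 31,100,300
S = (31,100,300 − 30,726,600) / 785,500 = 0.4757 PSU

0.48 PSU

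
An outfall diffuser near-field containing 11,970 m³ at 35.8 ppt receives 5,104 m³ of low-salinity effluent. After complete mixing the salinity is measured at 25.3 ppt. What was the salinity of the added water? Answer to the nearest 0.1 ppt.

0.7 ppt

Salt balance: 11,970×35.8 + 5,104×S = 17,074×25.3
428,526 + 5,104·S = 431,972.2
S = (431,972.2 − 428,526) / 5,104 = 0.6752 ppt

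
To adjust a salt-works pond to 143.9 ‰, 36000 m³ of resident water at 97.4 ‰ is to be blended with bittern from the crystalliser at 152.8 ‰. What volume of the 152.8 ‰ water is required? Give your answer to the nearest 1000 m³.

Salt balance: 36,000×97.4 + V×152.8 = (36,000+V)×143.9
3,506,400 + 152.8V = 5,180,400 + 143.9V
1,674,000 = 8.9V
V = 188,089.89 m³

188000 m³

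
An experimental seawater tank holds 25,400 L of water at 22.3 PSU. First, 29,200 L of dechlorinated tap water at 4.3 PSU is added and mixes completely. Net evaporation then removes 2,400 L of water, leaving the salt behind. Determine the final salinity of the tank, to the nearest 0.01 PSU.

13.26 PSU

After mixing: salt = 25,400×22.3 + 29,200×4.3 = 691,980; volume = 54,600 L
After evaporation: salt unchanged = 691,980; volume = 54,600 − 2,400 = 52,200 L
S = 691,980 / 52,200 = 13.2563 PSU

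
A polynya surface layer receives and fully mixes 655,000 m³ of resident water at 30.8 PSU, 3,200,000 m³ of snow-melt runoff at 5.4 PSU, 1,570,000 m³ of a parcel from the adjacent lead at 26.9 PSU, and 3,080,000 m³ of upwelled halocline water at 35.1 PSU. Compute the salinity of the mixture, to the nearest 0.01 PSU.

22.08 PSU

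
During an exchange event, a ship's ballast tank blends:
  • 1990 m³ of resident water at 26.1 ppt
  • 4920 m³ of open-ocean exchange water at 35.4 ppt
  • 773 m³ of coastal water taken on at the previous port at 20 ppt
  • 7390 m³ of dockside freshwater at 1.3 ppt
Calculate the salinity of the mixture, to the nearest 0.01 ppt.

Mass of salt is conserved:
salt = 1,990×26.1 + 4,920×35.4 + 773×20 + 7,390×1.3 = 51,939 + 174,168 + 15,460 + 9,607 = 251,174
volume = 1,990 + 4,920 + 773 + 7,390 = 15,073 m³
S = 251,174 / 15,073 = 16.6638 ppt

16.66 ppt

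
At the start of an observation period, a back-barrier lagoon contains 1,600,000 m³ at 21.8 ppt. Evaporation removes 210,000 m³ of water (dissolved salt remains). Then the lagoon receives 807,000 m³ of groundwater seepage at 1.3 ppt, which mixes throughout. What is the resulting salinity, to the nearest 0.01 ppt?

16.35 ppt

After evaporation: salt = 1,600,000×21.8 = 34,880,000; volume = 1,600,000 − 210,000 = 1,390,000 m³
After mixing: salt = 34,880,000 + 807,000×1.3 = 35,929,100; volume = 1,390,000 + 807,000 = 2,197,000 m³
S = 35,929,100 / 2,197,000 = 16.3537 ppt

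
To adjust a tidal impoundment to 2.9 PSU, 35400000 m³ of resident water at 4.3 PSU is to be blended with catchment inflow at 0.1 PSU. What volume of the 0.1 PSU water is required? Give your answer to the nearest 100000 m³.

Salt balance: 35,400,000×4.3 + V×0.1 = (35,400,000+V)×2.9
152,220,000 + 0.1V = 102,660,000 + 2.9V
49,560,000 = 2.8V
V = 17,700,000 m³

17700000 m³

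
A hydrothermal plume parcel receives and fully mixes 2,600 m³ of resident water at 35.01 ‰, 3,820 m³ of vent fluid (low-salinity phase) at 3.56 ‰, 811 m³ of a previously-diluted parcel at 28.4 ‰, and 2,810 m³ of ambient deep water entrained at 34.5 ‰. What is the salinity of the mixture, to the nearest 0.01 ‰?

22.37 ‰

Conserving salt mass:
salt = 2,600×35.01 + 3,820×3.56 + 811×28.4 + 2,810×34.5 = 91,026 + 13,599.2 + 23,032.4 + 96,945 = 224,602.6
volume = 2,600 + 3,820 + 811 + 2,810 = 10,041 m³
S = 224,602.6 / 10,041 = 22.3685 ‰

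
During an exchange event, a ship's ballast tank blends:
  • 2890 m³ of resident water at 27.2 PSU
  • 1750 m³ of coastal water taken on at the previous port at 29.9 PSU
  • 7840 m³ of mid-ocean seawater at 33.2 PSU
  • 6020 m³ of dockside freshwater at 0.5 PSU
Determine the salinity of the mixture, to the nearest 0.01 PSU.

Weighted by volume,
salt = 2,890×27.2 + 1,750×29.9 + 7,840×33.2 + 6,020×0.5 = 78,608 + 52,325 + 260,288 + 3,010 = 394,231
volume = 2,890 + 1,750 + 7,840 + 6,020 = 18,500 m³
S = 394,231 / 18,500 = 21.3098 PSU

21.31 PSU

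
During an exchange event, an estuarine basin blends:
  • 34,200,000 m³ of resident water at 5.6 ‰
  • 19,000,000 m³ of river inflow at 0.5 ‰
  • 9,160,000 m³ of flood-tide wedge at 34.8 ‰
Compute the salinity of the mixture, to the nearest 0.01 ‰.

8.34 ‰

Mass of salt is conserved:
salt = 34,200,000×5.6 + 19,000,000×0.5 + 9,160,000×34.8 = 191,520,000 + 9,500,000 + 318,768,000 = 519,788,000
volume = 34,200,000 + 19,000,000 + 9,160,000 = 62,360,000 m³
S = 519,788,000 / 62,360,000 = 8.3353 ‰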